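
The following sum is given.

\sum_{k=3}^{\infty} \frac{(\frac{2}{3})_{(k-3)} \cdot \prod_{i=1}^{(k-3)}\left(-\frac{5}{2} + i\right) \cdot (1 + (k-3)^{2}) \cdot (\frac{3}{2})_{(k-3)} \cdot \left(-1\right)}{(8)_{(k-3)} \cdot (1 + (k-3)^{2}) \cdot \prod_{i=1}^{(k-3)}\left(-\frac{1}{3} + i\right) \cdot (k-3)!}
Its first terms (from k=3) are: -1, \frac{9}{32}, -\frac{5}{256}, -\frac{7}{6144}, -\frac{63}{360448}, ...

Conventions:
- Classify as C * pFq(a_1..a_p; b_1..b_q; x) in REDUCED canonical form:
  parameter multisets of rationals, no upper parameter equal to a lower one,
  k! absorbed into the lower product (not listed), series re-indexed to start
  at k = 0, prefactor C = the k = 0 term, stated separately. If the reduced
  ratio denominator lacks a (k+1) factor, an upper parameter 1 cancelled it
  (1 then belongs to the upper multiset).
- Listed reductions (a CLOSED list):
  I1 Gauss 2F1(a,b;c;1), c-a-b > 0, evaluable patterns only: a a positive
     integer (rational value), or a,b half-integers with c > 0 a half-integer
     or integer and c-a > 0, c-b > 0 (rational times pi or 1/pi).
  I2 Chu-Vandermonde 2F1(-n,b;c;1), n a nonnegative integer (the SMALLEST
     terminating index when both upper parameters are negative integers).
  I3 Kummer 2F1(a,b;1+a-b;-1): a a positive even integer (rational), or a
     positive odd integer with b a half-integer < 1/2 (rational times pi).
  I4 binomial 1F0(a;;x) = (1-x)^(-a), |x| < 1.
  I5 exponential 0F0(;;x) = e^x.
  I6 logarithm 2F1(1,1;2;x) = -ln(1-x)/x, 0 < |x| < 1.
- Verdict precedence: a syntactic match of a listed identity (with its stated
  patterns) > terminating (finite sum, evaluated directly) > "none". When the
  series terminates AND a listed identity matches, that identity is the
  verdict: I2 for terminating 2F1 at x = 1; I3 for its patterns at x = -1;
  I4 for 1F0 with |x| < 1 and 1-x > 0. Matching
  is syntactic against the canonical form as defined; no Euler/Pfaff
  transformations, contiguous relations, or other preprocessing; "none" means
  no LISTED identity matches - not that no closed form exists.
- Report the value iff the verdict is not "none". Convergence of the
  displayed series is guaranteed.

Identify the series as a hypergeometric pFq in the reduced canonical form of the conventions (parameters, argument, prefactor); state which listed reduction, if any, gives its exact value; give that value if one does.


The series (x = 1) is 2F1: upper {-\frac{3}{2}, \frac{3}{2}}, lower {8}, prefactor -1. Verdict: this is Gauss's theorem I1 (half-integer case) (x = 1; upper {-\frac{3}{2}, \frac{3}{2}} half-integers, c = 8 in the evaluable pattern). Value: \left(-\frac{8388608}{3610035}\right) / \pi.

First insight: x = 1 and striking the common factor k^2 + 1 reduces the term (C = -1).
Term ratio: r(k) = 1 * (k-\frac{3}{2}) (k+\frac{3}{2}) / [(k+8) (k+1)] - rational in k. x = 1; t_0 = -1; negate the roots.


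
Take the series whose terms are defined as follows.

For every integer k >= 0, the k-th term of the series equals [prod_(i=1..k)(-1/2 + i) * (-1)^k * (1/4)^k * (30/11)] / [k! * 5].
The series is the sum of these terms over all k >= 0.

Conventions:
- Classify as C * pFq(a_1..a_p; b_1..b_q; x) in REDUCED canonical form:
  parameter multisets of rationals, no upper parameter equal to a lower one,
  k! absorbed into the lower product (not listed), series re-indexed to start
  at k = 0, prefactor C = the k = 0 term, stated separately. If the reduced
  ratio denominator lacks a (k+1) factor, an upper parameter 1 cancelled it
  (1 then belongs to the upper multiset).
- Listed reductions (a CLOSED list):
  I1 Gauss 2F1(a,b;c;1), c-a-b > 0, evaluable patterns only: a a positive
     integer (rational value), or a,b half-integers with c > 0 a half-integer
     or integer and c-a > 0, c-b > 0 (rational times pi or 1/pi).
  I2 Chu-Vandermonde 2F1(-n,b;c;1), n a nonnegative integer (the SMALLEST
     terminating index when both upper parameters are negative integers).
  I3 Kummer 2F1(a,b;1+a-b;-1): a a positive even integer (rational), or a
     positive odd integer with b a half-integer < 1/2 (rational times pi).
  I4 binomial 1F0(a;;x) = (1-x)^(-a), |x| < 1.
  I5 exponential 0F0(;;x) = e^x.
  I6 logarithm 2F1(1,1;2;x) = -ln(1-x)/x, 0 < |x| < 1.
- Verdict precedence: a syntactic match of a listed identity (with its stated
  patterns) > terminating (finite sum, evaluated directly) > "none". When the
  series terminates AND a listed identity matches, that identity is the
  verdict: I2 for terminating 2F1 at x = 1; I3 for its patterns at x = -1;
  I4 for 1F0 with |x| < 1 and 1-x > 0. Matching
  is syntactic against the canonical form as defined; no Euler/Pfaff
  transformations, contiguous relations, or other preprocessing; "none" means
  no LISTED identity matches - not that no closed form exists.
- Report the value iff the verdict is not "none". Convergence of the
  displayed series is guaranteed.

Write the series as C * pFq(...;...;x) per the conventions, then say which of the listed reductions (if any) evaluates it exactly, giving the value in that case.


Classification (C = 6/11): 1F0 with upper {1/2}, lower {-}, argument x = -1/4. Verdict: the I4 binomial reduction fires (the 1F0 binomial series: exponent -1/2, x = -1/4). Sum: (6/11) * (5/4)^(-1/2).

The tell: x = (-1/4) and the (-1)^k factor (prefactor 6/11) folds into the argument's sign.
Term ratio: r(k) = (-1/4) * (k+1/2) / [(k+1)] - rational in k. x = (-1/4); t_0 = 6/11; negate the roots.


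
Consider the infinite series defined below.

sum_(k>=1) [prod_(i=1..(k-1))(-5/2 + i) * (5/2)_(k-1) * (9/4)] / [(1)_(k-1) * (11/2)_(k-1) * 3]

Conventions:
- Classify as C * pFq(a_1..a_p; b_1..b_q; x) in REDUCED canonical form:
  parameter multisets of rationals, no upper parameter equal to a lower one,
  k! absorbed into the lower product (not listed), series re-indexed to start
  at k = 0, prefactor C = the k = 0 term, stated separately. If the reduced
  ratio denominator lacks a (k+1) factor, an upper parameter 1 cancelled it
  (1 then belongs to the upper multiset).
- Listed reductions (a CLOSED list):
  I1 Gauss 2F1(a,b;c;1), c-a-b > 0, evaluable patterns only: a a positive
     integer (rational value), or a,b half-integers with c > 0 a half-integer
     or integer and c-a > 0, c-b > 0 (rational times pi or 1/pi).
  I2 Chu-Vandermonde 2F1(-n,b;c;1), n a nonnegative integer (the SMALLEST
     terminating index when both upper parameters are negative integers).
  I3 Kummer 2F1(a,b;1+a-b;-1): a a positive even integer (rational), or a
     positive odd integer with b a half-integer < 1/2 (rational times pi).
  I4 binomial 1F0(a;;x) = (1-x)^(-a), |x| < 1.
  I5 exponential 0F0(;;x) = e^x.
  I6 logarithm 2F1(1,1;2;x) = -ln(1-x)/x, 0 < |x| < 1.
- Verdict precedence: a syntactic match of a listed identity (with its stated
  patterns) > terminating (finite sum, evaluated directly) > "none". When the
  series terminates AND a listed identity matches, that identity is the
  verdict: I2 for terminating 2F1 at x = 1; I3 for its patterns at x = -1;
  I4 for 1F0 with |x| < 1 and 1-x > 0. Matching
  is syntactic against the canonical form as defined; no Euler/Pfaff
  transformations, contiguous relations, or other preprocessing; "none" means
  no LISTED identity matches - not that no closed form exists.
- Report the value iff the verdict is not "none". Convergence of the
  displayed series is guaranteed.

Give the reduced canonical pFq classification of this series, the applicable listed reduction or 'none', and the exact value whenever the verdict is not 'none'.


First insight: t_0 being 3/4, (1)_k (C = 3/4, x = 1) is k! itself.
Consecutive-term ratio: r(k) = 1 * (k-3/2) (k+5/2) / [(k+11/2) (k+1)] - rational in k, leading ratio 1; with t_0 = 3/4, classification follows.

Prefactor 3/4, argument 1: 2F1 with upper {-3/2, 5/2} over lower {11/2}. Verdict at x = 1: Gauss (I1, half-integer pattern) matches (x = 1; upper {-3/2, 5/2} half-integers, c = 11/2 in the evaluable pattern). Sum: (6615/65536) * pi.


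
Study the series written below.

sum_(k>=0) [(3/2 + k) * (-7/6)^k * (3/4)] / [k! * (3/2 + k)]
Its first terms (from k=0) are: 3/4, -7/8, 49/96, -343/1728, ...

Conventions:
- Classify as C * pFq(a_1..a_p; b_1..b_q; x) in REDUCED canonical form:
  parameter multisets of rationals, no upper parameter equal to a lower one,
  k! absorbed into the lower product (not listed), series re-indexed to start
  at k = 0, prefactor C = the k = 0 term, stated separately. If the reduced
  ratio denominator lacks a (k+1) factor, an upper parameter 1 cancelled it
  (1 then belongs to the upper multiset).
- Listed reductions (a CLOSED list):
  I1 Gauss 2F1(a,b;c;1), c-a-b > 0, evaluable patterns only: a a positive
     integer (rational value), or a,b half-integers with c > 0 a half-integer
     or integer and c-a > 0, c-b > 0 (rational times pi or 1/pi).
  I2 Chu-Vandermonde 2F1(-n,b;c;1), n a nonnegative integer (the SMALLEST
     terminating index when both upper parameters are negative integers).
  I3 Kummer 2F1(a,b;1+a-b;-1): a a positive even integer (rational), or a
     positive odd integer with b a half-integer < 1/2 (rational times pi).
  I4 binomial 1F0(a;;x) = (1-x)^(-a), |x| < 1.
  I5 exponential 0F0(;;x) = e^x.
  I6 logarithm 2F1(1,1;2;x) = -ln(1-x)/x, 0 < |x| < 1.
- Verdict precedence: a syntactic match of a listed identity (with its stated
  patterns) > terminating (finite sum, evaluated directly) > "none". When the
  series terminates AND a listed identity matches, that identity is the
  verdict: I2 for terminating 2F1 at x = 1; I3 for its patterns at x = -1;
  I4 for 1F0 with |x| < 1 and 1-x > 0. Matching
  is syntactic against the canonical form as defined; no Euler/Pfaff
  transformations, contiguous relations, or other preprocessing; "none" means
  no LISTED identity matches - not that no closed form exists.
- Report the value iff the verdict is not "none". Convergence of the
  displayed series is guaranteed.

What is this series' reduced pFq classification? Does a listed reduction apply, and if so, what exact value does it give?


Prefactor 3/4, argument -7/6: 0F0 with upper {-} over lower {-}. Verdict: the I5 exponential reduction matches (the 0F0 exponential series at x = -7/6). Sum: (3/4) * e^(-7/6).

First insight: with t_0 = 3/4, striking the common factor k + 3/2 reduces the term (C = 3/4).
Consecutive-term ratio: r(k) = (-7/6) * 1 / [(k+1)] - poly over poly, x = (-7/6) from leading terms; C = 3/4 at k = 0.


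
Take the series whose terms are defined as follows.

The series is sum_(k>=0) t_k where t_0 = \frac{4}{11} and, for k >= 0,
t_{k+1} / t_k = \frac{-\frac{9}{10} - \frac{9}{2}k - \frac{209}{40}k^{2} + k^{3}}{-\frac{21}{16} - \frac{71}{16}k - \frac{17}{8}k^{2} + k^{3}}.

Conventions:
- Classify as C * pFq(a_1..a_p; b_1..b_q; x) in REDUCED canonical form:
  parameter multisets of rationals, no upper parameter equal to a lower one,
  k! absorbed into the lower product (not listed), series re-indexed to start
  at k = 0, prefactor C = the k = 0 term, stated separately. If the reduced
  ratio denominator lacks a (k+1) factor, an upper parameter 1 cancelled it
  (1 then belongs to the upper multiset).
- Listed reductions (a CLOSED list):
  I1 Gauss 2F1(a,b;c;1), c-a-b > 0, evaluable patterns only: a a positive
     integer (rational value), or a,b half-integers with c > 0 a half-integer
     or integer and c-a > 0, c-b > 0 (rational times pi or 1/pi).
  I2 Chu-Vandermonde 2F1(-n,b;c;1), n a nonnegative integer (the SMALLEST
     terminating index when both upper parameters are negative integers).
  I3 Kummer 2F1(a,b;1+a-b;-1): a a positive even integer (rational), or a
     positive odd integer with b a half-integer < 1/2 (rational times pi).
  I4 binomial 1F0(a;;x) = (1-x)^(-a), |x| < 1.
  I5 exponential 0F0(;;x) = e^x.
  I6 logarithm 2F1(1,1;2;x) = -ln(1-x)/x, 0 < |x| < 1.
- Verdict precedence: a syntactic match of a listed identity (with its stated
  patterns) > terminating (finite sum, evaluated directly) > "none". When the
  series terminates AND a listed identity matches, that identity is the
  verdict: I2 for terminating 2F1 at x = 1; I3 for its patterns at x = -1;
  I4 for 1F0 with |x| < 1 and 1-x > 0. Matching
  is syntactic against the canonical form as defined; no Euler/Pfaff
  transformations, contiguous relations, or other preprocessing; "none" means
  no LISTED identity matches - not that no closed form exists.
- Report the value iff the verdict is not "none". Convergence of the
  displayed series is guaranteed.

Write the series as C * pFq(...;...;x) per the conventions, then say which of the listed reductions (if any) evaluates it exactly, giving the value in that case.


Canonical form: C = \frac{4}{11} times 2F1 with upper {-6, \frac{2}{5}}, lower {-\frac{7}{2}}, x = 1. Verdict: this is the Chu-Vandermonde identity I2 (terminating 2F1 at x = 1 with n = 6, b = 2/5, c = -\frac{7}{2}). Value: \frac{85956}{546875}.

Key step: from the first term \frac{4}{11}: the parameter 3/8 appears in both the upper and lower lists and cancels.
Step ratio: r(k) = 1 * (k-6) (k+\frac{2}{5}) / [(k-\frac{7}{2}) (k+1)] - rational in k, leading ratio 1; with t_0 = \frac{4}{11}, classification follows.


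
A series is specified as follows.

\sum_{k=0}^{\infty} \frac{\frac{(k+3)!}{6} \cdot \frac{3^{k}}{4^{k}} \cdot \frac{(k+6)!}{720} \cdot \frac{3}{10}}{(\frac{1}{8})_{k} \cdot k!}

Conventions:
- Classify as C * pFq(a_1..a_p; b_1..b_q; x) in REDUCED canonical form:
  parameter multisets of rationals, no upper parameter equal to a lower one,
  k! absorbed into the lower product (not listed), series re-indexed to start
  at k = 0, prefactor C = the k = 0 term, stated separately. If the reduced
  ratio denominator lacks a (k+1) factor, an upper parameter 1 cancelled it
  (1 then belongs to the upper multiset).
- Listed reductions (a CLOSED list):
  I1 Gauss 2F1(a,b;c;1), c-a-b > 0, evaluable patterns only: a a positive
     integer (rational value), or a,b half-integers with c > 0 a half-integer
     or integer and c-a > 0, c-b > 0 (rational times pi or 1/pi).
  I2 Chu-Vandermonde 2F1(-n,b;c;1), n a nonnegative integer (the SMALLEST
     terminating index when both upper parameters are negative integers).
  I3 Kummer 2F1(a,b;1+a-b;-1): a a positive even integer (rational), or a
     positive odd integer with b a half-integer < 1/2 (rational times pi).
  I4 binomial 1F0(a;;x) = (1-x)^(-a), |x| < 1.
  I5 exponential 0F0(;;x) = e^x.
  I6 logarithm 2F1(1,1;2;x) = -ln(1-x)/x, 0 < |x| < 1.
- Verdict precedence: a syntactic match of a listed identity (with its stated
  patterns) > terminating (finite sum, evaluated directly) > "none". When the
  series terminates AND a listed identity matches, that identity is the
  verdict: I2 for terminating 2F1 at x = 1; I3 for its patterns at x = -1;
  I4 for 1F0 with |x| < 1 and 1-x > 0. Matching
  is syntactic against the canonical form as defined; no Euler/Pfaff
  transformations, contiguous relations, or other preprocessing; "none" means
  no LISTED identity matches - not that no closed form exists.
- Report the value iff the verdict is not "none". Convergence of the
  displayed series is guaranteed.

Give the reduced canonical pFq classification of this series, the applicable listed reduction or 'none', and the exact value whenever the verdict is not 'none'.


Key step: x = \frac{3}{4} and the factorial ratio (prefactor 3/10) (k+a-1)!/(a-1)! is a rising factorial (a)_k.
Adjacent-term ratio: r(k) = \frac{3}{4} * (k+4) (k+7) / [(k+\frac{1}{8}) (k+1)] - rational in k, leading ratio \frac{3}{4}; with t_0 = \frac{3}{10}, classification follows.

At argument \frac{3}{4}: a 2F1 with upper {4, 7}, lower {\frac{1}{8}}, scaled by C = \frac{3}{10}. Verdict: none here - no I1-I6 shape fits x = \frac{3}{4} with lower {\frac{1}{8}}.


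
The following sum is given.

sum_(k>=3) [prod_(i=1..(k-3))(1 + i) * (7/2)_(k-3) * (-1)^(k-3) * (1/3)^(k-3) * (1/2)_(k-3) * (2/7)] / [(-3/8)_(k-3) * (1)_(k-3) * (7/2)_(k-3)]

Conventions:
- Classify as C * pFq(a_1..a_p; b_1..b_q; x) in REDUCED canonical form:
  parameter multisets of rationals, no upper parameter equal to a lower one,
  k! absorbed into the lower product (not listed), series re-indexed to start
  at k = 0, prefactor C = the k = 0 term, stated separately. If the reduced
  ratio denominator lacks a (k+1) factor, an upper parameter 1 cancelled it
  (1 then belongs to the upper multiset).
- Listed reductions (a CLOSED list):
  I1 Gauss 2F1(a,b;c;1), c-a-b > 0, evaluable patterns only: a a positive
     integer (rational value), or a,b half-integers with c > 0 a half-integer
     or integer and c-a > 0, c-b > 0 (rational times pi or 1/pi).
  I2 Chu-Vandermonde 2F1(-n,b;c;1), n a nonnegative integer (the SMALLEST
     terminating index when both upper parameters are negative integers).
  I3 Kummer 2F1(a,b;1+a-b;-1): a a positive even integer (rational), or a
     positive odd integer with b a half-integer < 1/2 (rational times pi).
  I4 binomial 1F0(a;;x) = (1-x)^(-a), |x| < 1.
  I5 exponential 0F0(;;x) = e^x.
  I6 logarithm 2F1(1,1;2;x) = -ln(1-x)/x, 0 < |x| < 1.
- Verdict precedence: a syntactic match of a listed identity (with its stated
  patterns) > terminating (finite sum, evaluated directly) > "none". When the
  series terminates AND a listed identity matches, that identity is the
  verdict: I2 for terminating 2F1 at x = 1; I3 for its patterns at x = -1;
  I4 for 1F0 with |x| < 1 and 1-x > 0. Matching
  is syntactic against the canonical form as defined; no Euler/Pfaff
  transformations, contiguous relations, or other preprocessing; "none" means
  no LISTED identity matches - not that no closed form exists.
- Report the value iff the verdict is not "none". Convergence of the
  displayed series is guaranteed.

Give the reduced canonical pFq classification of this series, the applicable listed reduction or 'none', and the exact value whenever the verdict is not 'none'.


x = -1/3 here; the reduced form reads 2F1, upper {1/2, 2}, lower {-3/8}, C = 2/7. Verdict: none. No listed pattern accepts 2F1(1/2, 2; -3/8; -1/3).

Structural cue: t_0 = 2/7 here, and the parameter 7/2 appears in both the upper and lower lists and cancels.
Step ratio: r(k) = (-1/3) * (k+1/2) (k+2) / [(k-3/8) (k+1)] - poly over poly, x = (-1/3) from leading terms; C = 2/7 at k = 0.


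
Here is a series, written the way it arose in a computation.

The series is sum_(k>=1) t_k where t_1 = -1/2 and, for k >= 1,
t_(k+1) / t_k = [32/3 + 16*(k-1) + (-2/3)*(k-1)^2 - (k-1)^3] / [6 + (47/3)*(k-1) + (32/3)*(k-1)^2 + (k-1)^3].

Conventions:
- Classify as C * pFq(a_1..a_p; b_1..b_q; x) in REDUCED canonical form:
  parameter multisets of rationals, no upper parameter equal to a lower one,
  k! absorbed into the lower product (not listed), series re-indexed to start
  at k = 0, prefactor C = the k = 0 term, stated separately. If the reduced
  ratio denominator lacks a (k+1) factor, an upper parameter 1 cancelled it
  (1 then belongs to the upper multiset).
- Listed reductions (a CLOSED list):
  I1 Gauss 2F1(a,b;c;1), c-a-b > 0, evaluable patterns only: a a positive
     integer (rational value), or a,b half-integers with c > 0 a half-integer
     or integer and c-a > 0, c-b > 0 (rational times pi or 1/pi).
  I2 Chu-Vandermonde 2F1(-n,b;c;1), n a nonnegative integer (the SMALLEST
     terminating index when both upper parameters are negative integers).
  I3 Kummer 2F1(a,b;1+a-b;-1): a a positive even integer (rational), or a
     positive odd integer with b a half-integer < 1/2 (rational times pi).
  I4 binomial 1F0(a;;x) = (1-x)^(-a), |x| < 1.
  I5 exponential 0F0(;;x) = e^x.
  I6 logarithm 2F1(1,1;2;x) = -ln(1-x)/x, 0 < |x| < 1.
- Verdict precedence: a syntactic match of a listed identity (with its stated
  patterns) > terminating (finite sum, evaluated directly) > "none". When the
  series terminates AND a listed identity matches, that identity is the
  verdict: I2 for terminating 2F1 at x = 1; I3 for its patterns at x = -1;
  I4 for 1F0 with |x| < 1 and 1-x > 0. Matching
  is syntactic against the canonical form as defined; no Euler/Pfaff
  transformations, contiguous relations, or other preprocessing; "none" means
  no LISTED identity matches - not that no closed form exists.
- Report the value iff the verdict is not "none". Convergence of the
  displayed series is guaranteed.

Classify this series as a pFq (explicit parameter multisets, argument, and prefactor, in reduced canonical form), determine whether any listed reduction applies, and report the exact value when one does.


Canonical form: C = -1/2 times 2F1 with upper {-4, 4}, lower {9}, x = -1. Verdict: Kummer's theorem (I3) fires (x = -1; c = 9 equals 1+a-b for upper {-4, 4}: listed pattern). Its exact value is -7/3.

The tell: t_0 = -1/2 here, and the parameter 2/3 appears in both the upper and lower lists and cancels.
Adjacent-term ratio: r(k) = (-1) * (k-4) (k+4) / [(k+9) (k+1)] ; factor over Q: parameters, x = (-1), and C = -1/2.


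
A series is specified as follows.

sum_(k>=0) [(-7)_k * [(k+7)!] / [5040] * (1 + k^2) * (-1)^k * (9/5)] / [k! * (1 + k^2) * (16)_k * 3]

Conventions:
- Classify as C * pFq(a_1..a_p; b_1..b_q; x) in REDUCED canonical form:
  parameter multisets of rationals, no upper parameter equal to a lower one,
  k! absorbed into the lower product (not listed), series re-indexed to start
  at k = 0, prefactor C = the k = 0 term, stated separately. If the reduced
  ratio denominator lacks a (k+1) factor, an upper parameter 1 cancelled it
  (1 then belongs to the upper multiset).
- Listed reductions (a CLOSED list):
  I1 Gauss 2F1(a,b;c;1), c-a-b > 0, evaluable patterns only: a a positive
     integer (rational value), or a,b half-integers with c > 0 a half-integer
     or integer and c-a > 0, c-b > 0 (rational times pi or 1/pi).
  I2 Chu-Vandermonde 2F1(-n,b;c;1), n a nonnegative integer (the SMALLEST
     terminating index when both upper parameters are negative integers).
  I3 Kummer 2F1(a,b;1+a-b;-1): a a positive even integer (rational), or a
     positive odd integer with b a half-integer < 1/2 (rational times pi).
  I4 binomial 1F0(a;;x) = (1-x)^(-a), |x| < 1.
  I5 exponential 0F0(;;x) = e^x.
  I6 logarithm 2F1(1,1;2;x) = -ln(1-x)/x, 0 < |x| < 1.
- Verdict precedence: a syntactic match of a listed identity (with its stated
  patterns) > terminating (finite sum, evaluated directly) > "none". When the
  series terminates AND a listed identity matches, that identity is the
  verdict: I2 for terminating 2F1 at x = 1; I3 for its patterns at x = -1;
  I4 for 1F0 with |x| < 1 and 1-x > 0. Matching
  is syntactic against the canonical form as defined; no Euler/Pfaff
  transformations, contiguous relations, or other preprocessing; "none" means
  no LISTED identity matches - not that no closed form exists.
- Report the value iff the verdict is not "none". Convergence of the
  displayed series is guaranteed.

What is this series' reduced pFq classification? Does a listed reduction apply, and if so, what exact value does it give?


First insight: x = (-1) and the constant factors (prefactor 3/5) combine into one prefactor.
Consecutive-term ratio: r(k) = (-1) * (k-7) (k+8) / [(k+16) (k+1)] - rational in k. x = (-1); t_0 = 3/5; negate the roots.

Reduced: x = -1, 2F1, upper = {-7, 8}, lower = {16}, C = 3/5. Verdict (x = -1): the Kummer evaluation I3 applies (x = -1; c = 16 equals 1+a-b for upper {-7, 8}: listed pattern). Its exact value is 117/10.


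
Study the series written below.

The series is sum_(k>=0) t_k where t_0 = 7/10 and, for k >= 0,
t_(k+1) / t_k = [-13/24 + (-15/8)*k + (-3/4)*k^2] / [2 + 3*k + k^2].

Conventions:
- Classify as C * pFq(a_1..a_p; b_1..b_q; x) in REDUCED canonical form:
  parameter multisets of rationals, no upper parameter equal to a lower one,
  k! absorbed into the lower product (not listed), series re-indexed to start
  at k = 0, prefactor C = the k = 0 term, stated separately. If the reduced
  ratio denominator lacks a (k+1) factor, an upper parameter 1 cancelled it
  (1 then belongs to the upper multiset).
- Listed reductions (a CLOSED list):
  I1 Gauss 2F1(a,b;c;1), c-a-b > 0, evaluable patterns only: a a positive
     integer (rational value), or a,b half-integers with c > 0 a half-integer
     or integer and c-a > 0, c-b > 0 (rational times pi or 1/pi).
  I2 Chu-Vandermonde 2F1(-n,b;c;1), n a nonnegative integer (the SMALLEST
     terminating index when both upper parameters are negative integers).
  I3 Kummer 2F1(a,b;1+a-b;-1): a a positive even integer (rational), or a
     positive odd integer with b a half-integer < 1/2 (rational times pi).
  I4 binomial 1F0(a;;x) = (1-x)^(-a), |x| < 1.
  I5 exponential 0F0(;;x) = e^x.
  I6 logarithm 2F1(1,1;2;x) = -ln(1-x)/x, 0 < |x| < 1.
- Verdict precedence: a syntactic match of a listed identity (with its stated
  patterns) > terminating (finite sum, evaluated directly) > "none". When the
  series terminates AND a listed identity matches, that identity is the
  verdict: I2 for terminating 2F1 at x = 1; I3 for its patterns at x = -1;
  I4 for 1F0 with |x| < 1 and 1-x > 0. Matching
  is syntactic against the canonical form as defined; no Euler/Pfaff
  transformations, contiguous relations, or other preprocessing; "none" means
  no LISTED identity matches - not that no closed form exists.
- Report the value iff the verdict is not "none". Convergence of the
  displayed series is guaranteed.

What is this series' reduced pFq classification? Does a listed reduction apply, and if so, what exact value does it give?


At argument -3/4: a 2F1 with upper {1/3, 13/6}, lower {2}, scaled by C = 7/10. Verdict: no listed reduction: x = -3/4 and upper {1/3, 13/6} fail every I1-I6 pattern.

The tell: t_0 = 7/10 here, and factor the ratio over Q (C = 7/10, x = -3/4): negated roots = parameters.
Ratio: r(k) = (-3/4) * (k+1/3) (k+13/6) / [(k+2) (k+1)] - poly over poly, x = (-3/4) from leading terms; C = 7/10 at k = 0.


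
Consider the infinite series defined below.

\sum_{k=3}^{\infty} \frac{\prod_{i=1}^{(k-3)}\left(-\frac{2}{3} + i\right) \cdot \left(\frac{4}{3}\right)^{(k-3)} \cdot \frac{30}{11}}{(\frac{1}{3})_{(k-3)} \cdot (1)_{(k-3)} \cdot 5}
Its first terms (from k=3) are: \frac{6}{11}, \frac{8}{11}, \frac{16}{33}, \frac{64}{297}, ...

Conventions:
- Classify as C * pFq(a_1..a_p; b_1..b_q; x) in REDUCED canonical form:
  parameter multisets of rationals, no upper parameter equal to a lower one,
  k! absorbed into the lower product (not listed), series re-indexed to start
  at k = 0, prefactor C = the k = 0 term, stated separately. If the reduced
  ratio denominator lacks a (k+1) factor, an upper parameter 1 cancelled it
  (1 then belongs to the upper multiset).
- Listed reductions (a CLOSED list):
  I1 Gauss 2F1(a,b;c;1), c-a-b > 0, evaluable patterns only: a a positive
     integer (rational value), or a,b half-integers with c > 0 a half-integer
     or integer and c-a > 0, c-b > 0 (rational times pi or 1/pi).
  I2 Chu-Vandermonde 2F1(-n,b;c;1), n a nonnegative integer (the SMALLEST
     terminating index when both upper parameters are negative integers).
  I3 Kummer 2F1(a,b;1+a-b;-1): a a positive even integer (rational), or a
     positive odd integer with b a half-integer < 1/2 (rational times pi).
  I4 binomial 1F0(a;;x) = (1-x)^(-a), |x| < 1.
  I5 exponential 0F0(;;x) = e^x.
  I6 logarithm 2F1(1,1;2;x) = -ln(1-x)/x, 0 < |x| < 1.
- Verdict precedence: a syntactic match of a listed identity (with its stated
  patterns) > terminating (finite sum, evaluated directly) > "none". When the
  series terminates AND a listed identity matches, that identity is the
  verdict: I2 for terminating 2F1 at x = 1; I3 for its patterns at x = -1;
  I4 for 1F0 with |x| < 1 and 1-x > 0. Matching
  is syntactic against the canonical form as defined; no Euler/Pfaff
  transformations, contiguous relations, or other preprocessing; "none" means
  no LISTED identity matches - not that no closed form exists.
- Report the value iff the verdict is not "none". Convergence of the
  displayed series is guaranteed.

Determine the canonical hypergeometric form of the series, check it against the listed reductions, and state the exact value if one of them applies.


Classification (C = \frac{6}{11}): 0F0 with upper {-}, lower {-}, argument x = \frac{4}{3}. Verdict: the exponential series (I5) fires (the 0F0 exponential series at x = \frac{4}{3}). Exact value: \frac{6}{11} \cdot e^{\frac{4}{3}}.

Key observation: t_0 being \frac{6}{11}, the parameter 1/3 appears in both the upper and lower lists and cancels.
Step ratio: r(k) = \frac{4}{3} * 1 / [(k+1)] - rational in k, leading ratio \frac{4}{3}; with t_0 = \frac{6}{11}, classification follows.


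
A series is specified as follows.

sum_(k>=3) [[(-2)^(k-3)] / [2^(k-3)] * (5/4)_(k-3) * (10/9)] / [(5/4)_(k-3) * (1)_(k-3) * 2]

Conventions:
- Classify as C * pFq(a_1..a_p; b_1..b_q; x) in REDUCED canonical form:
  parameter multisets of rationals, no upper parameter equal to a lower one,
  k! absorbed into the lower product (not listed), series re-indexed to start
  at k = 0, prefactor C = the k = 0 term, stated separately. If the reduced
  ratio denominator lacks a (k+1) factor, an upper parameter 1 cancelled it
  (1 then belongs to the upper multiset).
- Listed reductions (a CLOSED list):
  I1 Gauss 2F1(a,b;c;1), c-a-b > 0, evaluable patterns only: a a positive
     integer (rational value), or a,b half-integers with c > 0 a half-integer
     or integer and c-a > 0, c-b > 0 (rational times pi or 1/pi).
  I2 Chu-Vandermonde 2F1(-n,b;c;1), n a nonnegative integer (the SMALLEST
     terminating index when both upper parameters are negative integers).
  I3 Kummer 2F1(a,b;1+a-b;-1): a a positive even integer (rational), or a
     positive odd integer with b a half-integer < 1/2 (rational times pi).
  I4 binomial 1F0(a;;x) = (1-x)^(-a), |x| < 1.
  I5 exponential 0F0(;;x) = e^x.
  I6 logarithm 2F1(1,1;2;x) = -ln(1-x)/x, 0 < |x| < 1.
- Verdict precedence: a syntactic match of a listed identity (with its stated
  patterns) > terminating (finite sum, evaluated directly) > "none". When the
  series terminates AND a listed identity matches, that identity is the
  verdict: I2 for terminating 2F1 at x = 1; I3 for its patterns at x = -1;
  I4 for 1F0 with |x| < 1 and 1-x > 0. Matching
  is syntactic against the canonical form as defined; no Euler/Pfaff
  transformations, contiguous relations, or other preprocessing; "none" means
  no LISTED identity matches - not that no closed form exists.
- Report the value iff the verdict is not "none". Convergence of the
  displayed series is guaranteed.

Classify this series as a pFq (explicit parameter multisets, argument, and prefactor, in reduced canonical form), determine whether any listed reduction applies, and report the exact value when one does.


x = -1 here; the reduced form reads 0F0, upper {-}, lower {-}, C = 5/9. Verdict: exponential (I5) matches (the 0F0 exponential series at x = -1). Its exact value is (5/9) * e^(-1).

The tell: x = (-1) and the constant factors (prefactor 5/9) combine into one prefactor.
Consecutive-term ratio: r(k) = (-1) * 1 / [(k+1)] - poly over poly, x = (-1) from leading terms; C = 5/9 at k = 0.


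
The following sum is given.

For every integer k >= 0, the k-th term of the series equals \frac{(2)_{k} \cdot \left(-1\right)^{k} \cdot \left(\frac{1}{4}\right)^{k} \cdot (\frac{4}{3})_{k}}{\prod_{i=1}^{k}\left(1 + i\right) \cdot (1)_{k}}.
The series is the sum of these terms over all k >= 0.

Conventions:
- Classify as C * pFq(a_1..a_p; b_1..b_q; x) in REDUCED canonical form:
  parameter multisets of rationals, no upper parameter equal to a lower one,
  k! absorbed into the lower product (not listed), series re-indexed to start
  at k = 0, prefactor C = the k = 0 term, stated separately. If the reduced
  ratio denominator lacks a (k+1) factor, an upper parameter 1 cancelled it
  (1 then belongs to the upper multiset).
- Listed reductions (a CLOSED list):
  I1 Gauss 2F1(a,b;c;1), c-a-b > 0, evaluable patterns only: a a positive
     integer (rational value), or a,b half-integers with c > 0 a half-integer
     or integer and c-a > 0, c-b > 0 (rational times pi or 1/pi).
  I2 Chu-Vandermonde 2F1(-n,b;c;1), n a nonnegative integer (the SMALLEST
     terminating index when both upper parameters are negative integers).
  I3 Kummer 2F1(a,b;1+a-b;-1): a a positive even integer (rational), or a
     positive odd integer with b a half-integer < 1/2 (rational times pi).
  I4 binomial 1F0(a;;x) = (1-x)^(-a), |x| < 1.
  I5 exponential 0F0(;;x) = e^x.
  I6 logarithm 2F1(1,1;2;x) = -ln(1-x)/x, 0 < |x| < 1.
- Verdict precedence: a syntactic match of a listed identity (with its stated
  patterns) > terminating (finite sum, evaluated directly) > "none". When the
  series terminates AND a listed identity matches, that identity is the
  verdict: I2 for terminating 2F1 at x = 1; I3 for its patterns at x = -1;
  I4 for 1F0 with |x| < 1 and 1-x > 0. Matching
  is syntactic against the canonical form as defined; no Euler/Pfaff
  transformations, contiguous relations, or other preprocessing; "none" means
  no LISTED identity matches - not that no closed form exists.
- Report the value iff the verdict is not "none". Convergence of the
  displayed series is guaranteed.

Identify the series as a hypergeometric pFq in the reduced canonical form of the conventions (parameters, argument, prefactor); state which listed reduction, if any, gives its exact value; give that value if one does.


Reduced: x = -\frac{1}{4}, 1F0, upper = {\frac{4}{3}}, lower = {-}, C = 1. Verdict: binomial (I4) fires (the 1F0 binomial series: exponent -4/3, x = -\frac{1}{4}). Hence: \left(\frac{5}{4}\right)^{-\frac{4}{3}}.

The tell: with t_0 = 1, (1)_k (C = 1, x = -1/4) is k! itself.
Ratio: r(k) = -\frac{1}{4} * (k+\frac{4}{3}) / [(k+1)] - rational in k, leading ratio -\frac{1}{4}; with t_0 = 1, classification follows.


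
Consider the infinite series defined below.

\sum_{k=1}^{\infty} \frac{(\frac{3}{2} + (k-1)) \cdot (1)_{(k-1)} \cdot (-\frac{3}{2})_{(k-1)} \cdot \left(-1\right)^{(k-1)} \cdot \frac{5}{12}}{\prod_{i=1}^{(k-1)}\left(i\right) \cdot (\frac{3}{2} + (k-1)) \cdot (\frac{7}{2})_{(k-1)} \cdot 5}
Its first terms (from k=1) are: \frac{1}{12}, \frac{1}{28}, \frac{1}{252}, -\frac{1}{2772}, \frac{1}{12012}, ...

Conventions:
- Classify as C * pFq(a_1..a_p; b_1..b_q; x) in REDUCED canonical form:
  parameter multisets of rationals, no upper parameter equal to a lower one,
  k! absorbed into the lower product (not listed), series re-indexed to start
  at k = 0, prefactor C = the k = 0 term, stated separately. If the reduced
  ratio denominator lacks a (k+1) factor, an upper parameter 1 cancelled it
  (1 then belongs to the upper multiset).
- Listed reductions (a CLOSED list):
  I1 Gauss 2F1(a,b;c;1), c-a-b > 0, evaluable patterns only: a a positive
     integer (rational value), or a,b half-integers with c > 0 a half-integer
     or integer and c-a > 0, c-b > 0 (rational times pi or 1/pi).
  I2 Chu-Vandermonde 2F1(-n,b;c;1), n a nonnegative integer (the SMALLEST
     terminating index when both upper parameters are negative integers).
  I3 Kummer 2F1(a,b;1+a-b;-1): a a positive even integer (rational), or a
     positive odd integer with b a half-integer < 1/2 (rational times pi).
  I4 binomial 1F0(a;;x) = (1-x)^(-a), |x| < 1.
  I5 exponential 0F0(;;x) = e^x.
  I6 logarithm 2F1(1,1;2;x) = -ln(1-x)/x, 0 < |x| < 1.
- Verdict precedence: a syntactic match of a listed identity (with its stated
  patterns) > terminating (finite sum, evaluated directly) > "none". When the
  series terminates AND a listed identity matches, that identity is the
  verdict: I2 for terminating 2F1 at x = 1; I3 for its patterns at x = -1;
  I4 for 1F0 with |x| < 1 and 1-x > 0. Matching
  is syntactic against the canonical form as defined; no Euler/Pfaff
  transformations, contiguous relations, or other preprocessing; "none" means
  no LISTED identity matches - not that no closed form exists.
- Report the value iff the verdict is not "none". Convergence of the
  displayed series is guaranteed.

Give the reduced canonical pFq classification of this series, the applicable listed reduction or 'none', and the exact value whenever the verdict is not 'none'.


Key observation: x = -1 and the product of the first k integers (C = 1/12, x = -1) is k!.
Term ratio: r(k) = -1 * (k-\frac{3}{2}) (k+1) / [(k+\frac{7}{2}) (k+1)] ; factor over Q: parameters, x = -1, and C = \frac{1}{12}.

Prefactor \frac{1}{12}, argument -1: 2F1 with upper {-\frac{3}{2}, 1} over lower {\frac{7}{2}}. Verdict at x = -1: Kummer (I3) matches (x = -1; c = \frac{7}{2} equals 1+a-b for upper {-\frac{3}{2}, 1}: listed pattern). Its exact value is \frac{5}{128} \cdot \pi.


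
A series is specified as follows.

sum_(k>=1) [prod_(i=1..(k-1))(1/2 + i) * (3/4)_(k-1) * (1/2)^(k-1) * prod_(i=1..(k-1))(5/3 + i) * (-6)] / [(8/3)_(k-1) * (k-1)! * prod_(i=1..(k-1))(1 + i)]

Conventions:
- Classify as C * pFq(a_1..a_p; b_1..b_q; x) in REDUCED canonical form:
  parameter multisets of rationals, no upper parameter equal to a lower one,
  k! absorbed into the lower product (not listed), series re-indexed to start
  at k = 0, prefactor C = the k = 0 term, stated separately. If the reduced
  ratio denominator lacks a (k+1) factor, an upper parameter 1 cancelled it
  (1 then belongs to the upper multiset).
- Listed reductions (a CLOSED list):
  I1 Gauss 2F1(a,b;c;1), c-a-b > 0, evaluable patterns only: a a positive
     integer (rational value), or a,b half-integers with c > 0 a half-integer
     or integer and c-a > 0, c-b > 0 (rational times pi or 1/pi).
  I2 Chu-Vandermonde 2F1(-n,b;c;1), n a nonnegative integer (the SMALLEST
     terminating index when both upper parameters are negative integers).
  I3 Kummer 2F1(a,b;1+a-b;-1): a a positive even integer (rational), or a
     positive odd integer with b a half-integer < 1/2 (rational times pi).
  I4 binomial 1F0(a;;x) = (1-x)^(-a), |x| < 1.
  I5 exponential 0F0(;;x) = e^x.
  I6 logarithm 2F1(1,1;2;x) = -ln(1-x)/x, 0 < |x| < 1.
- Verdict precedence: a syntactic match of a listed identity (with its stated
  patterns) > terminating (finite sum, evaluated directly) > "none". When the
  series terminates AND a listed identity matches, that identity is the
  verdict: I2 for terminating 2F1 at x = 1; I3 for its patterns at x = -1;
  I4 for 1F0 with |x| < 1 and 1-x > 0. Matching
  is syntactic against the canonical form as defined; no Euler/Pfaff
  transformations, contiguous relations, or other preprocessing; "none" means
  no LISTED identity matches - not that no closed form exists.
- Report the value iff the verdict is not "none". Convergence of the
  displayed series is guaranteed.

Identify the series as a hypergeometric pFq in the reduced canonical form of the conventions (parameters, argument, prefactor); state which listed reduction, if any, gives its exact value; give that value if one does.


This is -6 * 2F1(3/4, 3/2; 2; 1/2) in reduced canonical form. Verdict: none (x = 1/2): each listed identity misses the multisets {3/4, 3/2} ; {2}.

First insight: with t_0 = -6, the running product (C = -6) telescopes to a rising factorial.
Step ratio: r(k) = (1/2) * (k+3/4) (k+3/2) / [(k+2) (k+1)] - rational in k. x = (1/2); t_0 = -6; negate the roots.


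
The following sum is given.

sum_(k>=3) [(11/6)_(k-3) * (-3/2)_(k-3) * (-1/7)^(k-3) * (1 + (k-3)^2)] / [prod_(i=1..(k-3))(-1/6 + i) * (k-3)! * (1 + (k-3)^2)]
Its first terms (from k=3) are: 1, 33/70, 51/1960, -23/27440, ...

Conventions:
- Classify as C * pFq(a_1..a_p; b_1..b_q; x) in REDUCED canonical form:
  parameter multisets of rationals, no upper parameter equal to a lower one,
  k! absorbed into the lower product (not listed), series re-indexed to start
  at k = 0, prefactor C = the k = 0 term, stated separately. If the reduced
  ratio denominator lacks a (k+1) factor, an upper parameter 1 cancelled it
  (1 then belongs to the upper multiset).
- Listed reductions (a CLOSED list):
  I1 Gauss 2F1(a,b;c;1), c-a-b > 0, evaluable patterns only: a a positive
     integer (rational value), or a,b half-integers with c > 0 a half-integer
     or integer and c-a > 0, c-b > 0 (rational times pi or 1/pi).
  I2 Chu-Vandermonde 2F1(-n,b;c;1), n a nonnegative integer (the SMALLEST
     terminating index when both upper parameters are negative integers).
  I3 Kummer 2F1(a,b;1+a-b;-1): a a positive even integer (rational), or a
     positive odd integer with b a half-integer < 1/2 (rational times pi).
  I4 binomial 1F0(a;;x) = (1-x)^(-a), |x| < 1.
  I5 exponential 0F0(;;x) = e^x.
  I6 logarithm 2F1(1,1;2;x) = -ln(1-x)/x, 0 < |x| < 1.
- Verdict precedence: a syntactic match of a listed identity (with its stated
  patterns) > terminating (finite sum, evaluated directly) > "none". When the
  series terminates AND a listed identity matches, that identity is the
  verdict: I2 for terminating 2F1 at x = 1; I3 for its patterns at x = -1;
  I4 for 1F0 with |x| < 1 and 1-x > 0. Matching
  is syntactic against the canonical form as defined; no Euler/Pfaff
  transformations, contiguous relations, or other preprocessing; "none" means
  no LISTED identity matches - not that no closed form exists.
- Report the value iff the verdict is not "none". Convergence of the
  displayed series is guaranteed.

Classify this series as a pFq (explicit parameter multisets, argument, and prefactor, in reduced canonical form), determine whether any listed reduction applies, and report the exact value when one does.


The series (x = -1/7) is 2F1: upper {-3/2, 11/6}, lower {5/6}, prefactor 1. Verdict: none here - no I1-I6 shape fits x = -1/7 with lower {5/6}.

First insight: t_0 = 1 here, and striking the common factor k^2 + 1 reduces the term (C = 1).
Term ratio: r(k) = (-1/7) * (k-3/2) (k+11/6) / [(k+5/6) (k+1)] ; factor over Q: parameters, x = (-1/7), and C = 1.
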